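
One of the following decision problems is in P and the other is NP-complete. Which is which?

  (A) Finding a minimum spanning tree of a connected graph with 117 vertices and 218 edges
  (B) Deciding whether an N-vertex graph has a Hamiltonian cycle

(A) is P: Kruskal's / Prim's algorithms run in polynomial time.
(B) is NP-complete: one of Karp's 21 NP-complete problems.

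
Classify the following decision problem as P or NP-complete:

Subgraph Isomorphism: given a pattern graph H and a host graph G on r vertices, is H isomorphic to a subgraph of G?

This problem is NP-complete: generalizes Clique and Hamiltonian Path (pattern size is part of the input).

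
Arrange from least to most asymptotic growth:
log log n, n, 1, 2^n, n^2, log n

Ordered by growth rate: 1 < log log n < log n < n < n^2 < 2^n.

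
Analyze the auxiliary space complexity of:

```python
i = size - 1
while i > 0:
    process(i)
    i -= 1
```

Space complexity: O(1).
Only a constant amount of auxiliary storage is used; nothing grows with n.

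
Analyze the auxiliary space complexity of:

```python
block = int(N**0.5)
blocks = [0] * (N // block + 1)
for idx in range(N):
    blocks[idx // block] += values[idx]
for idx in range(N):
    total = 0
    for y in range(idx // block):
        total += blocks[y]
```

Space complexity: O(sqrt(n)).
Storage scales with sqrt(n).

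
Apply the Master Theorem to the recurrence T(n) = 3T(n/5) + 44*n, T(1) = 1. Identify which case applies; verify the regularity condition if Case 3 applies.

a=3, b=5, f(n)=44*n.
log_5(3) = 0.6826 < 1.
f(n) = Omega(n^(0.6826+epsilon)) for some epsilon > 0, so Case 3 is the candidate.
Regularity: a*f(n/b) = 3*44*(n/5)^1 = (3/5)*44*n^1 <= c*f(n) with c = 3/5 < 1. Satisfied.
Case 3: T(n) = Theta(n).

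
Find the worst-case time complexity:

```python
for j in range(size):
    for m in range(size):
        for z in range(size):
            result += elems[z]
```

Time complexity: O(n^3).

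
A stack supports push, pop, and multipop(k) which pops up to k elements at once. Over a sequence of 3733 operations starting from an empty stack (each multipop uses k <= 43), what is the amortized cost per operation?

Each element is pushed exactly once and popped at most once (whether by pop or as part of a multipop). So the total number of individual pops over the whole sequence is at most the number of pushes, which is at most 3733. Total work <= 2 * 3733, hence O(1) amortized per operation.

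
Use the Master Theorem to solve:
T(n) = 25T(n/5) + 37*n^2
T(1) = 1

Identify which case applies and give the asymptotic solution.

a=25, b=5, f(n)=37*n^2.
log_5(25) = 2, so n^(log_b(a)) = n^2.
f(n) = Theta(n^2), so Case 2 applies.
T(n) = Theta(n^2 log n).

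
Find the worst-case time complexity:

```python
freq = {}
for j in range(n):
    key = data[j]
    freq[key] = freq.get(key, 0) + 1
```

Time complexity: O(n).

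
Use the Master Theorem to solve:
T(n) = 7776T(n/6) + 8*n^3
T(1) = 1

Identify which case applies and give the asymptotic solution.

a=7776, b=6, f(n)=8*n^3.
log_6(7776) = 5 > 3.
Since f(n) = O(n^3) is polynomially smaller than n^5, Case 1 applies.
T(n) = Theta(n^5).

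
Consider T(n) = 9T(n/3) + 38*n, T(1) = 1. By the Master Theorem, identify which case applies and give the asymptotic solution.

a=9, b=3, f(n)=38*n.
log_3(9) = 2 > 1.
Since f(n) = O(n^1) is polynomially smaller than n^2, Case 1 applies.
T(n) = Theta(n^2).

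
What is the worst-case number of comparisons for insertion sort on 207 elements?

Insertion sort on reverse-sorted input: 1 + 2 + ... + (207-1) = 21321 comparisons.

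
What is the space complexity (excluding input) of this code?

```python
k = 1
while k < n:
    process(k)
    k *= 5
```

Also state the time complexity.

Space complexity: O(1).
Only a constant amount of auxiliary storage is used; nothing grows with n.
Time complexity: O(log n).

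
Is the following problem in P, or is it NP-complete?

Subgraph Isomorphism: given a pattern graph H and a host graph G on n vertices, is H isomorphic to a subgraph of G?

This problem is NP-complete: generalizes Clique and Hamiltonian Path (pattern size is part of the input).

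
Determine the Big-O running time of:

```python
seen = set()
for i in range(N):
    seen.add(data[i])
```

Time complexity: O(n).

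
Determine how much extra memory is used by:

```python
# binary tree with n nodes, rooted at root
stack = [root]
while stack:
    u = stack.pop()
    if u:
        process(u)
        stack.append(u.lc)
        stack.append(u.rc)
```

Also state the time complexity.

Space complexity: O(n).
Auxiliary storage grows linearly with the input size n in the worst case.
Time complexity: O(n).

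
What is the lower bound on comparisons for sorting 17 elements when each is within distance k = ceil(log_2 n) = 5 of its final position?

Partition the 17 positions into floor(n/k) blocks of k = 5 consecutive positions; any permutation within a block keeps every element within k of its final position, so there are at least (k!)^(n/k) distinguishable inputs. Lower bound: log_2((k!)^(n/k)) = (n/k) * log_2(k!) = Theta(n log k); with k = ceil(log_2 n), this is Omega(n log log n).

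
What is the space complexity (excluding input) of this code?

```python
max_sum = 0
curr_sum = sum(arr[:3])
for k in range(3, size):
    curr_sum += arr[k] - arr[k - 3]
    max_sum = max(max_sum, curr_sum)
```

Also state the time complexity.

Space complexity: O(1).
Only a constant amount of auxiliary storage is used; nothing grows with n.
Time complexity: O(n).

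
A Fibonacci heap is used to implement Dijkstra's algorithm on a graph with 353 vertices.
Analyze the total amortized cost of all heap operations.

Dijkstra performs 353 insert, 353 extract-min, and at most E decrease-key operations. With Fibonacci heap: insert O(1) amortized, extract-min O(log n) amortized, decrease-key O(1) amortized. Total with n = 353: O(n * 1 + n * log n + E * 1) = O(n log n + E).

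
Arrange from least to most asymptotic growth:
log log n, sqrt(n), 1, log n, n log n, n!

Ordered by growth rate: 1 < log log n < log n < sqrt(n) < n log n < n!.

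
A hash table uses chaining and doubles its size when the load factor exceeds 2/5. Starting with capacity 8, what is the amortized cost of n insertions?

Rehashing occurs when load exceeds 2/5. Total rehash cost is geometric series summing to O(n). Each insertion itself is O(1). Amortized: O(1).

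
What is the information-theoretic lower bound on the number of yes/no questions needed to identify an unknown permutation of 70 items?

There are 70! = 11978571669969891796072783721689098736458938142546425857555362864628009582789845319680000000000000000 permutations. Each yes/no question gives at most 1 bit, so at least ceil(log_2(11978571669969891796072783721689098736458938142546425857555362864628009582789845319680000000000000000)) = 333 questions are needed.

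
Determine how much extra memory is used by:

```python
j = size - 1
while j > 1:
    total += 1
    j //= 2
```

Space complexity: O(1).
Only a constant amount of auxiliary storage is used; nothing grows with n.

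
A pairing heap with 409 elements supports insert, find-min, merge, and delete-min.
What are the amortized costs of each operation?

Pairing heaps are self-adjusting heap-ordered trees. Insert and merge link two roots: O(1). Find-min reads the root: O(1). Delete-min removes the root, then pairs children in two passes; amortized cost is O(log 409) = O(log n).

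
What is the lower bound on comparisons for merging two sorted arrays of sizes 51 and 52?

Adversary argument: with sizes 51 and 52 (differing by at most 1), interleave the two arrays so that every consecutive pair in the output comes from different inputs. Then each of the 102 adjacent output pairs must be directly compared, or the algorithm cannot determine their relative order. So 102 comparisons are necessary; standard merge achieves this.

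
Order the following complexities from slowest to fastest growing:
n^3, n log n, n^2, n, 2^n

Ordered by growth rate: n < n log n < n^2 < n^3 < 2^n.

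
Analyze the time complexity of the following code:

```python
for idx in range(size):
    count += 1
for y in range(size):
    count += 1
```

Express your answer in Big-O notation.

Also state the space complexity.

Time complexity: O(n).
Space complexity: O(1).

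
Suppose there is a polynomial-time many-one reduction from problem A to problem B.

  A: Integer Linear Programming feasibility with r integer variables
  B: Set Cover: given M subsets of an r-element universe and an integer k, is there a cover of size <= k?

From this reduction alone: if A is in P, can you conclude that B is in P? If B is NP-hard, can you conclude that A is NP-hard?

A poly-time reduction A <=_p B transfers tractability DOWN (B easy => A easy) and hardness UP (A hard => B hard), not the reverse.
From A in P, the reduction alone does NOT give B in P: any problem in P trivially reduces to SAT, yet SAT is not known to be in P.
From B NP-hard, the reduction alone does NOT give A NP-hard: again, easy problems reduce to hard ones.
(Here in fact A is NP-complete and B is NP-complete.)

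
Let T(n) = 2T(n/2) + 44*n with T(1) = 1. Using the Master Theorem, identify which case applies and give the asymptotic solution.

a=2, b=2, f(n)=44*n.
log_2(2) = 1, so n^(log_b(a)) = n.
f(n) = Theta(n), so Case 2 applies.
T(n) = Theta(n log n).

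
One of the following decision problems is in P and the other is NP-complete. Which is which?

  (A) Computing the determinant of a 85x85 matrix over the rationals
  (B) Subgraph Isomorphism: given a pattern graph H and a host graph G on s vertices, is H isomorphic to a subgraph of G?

(A) is P: Gaussian elimination runs in O(n^3).
(B) is NP-complete: generalizes Clique and Hamiltonian Path (pattern size is part of the input).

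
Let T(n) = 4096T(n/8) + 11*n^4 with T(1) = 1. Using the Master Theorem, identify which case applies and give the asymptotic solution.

a=4096, b=8, f(n)=11*n^4.
log_8(4096) = 4, so n^(log_b(a)) = n^4.
f(n) = Theta(n^4), so Case 2 applies.
T(n) = Theta(n^4 log n).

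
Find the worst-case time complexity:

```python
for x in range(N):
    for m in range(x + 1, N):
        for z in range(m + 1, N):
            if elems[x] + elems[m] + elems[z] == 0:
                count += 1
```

Time complexity: O(n^3).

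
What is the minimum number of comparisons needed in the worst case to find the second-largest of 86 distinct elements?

Lower bound: finding the max needs 86-1 comparisons. By the adversary weight-doubling argument, the max must personally win >= ceil(log_2(86)) = 7 comparisons; the 2nd-largest is among those 7 losers, needing 7-1 more comparisons. Total >= 86-1 + 7-1 = 91. A balanced knockout tournament achieves this.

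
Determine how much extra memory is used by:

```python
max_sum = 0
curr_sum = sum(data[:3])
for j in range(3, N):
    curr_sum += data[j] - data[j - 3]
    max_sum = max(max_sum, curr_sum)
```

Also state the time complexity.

Space complexity: O(1).
Only a constant amount of auxiliary storage is used; nothing grows with n.
Time complexity: O(n).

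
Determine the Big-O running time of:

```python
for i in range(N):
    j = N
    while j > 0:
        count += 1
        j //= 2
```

Time complexity: O(n log n).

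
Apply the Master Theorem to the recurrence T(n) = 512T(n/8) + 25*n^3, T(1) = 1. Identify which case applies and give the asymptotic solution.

a=512, b=8, f(n)=25*n^3.
log_8(512) = 3, so n^(log_b(a)) = n^3.
f(n) = Theta(n^3), so Case 2 applies.
T(n) = Theta(n^3 log n).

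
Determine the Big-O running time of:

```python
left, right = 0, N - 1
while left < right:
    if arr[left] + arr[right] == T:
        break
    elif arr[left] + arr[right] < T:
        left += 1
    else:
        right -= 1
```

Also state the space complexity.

Time complexity: O(n).
Space complexity: O(1).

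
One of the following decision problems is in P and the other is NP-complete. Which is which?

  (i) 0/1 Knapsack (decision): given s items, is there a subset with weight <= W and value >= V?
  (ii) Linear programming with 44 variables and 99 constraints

(i) is NP-complete: reduces from Subset Sum.
(ii) is P: the ellipsoid and interior-point methods run in polynomial time.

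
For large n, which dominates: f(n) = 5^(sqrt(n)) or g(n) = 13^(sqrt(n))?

g(n) = 13^(sqrt(n)) grows faster: ratio is (13/5)^(sqrt(n)) -> infinity since 13/5 > 1.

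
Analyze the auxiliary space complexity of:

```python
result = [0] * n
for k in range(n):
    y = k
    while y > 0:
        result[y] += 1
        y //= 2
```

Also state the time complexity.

Space complexity: O(n).
Auxiliary storage grows linearly with the input size n in the worst case.
Time complexity: O(n log n).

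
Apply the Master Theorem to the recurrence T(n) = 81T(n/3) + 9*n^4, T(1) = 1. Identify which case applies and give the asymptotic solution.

a=81, b=3, f(n)=9*n^4.
log_3(81) = 4, so n^(log_b(a)) = n^4.
f(n) = Theta(n^4), so Case 2 applies.
T(n) = Theta(n^4 log n).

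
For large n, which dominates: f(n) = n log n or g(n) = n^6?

g(n) = n^6 grows faster: n^6 / (n log n) = n^5/log n -> infinity.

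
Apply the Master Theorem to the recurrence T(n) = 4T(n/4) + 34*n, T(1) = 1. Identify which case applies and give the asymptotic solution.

a=4, b=4, f(n)=34*n.
log_4(4) = 1, so n^(log_b(a)) = n.
f(n) = Theta(n), so Case 2 applies.
T(n) = Theta(n log n).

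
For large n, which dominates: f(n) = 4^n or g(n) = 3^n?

f(n) = 4^n grows faster: (4/3)^n -> infinity since 4/3 > 1.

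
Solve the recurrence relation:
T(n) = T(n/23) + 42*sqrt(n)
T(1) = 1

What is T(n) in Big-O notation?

Each level contributes sqrt(n/23^k). Geometric series with ratio 1/sqrt(23) < 1 sums to O(sqrt(n)).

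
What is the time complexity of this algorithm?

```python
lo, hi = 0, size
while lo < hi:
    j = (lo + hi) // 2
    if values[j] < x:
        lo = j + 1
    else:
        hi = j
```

Time complexity: O(log n).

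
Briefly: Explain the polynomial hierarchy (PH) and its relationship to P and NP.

The polynomial hierarchy is a tower of complexity classes: Sigma_0^P = Pi_0^P = P, Sigma_1^P = NP, Pi_1^P = co-NP, and Sigma_{k+1}^P = NP^{Sigma_k^P}. PH is contained in PSPACE. If any level collapses (Sigma_k = Pi_k), the entire hierarchy collapses to that level.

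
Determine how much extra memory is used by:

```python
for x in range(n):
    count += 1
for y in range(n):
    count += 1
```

Space complexity: O(1).
Only a constant amount of auxiliary storage is used; nothing grows with n.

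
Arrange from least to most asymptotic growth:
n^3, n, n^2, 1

Ordered by growth rate: 1 < n < n^2 < n^3.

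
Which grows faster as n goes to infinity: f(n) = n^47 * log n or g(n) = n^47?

f(n) = n^47 * log n grows faster: extra log n factor -> infinity.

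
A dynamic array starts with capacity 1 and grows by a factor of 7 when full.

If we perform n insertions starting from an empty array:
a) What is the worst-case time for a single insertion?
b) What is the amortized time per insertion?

(a) Worst-case single insertion: O(n) -- when the array is full at capacity c, the resize copies all c elements, and c can be Theta(n).
(b) Resizes happen at sizes 1, 7, 49, ... Total copy cost for n insertions: 1 + 7 + ... = O(n) (geometric series with ratio 1/7). Amortized cost per insertion: O(n)/n = O(1).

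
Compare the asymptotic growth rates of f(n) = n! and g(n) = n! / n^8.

f(n) = n! grows faster: the ratio n!/(n!/n^8) = n^8 -> infinity.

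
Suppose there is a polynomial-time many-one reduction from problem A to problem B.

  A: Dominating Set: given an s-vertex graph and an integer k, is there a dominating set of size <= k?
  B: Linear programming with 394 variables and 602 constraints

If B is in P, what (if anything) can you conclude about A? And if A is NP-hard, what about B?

A poly-time reduction A <=_p B means any A-instance can be transformed to a B-instance in poly time.
If B is in P: compose the reduction with B's poly-time algorithm to solve A in poly time, so A is in P.
If A is NP-hard: every NP problem reduces to A, which reduces to B; composing reductions, every NP problem reduces to B, so B is NP-hard.
(Here in fact A is NP-complete and B is in P, so no such reduction is known -- its existence would imply P = NP; the analysis concerns only what the assumed reduction would or would not let you conclude.)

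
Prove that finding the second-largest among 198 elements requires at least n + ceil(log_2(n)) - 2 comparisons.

Lower bound (adversary): identifying the maximum requires 198-1 comparisons (each eliminates one candidate). Assign weight 1 to each element; on each comparison the adversary lets the heavier side win and gives it the loser's weight. The max ends with weight 198, but each comparison it wins at most doubles its weight, so the max must win >= ceil(log_2(198)) = 8 comparisons. The second-largest is one of those 8 direct losers to the max, and identifying which one is largest needs >= 8-1 further comparisons. Total >= 198-1 + 8-1 = 204.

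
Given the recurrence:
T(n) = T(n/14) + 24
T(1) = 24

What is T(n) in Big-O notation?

Each step divides n by 14 and adds 24. After log_14(n) steps, T(n) = O(log n).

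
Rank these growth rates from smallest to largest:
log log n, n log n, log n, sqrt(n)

Ordered by growth rate: log log n < log n < sqrt(n) < n log n.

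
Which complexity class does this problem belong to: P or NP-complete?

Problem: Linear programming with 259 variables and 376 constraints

This problem is in P: the ellipsoid and interior-point methods run in polynomial time.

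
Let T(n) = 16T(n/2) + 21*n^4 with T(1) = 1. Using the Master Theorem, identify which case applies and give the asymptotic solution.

a=16, b=2, f(n)=21*n^4.
log_2(16) = 4, so n^(log_b(a)) = n^4.
f(n) = Theta(n^4), so Case 2 applies.
T(n) = Theta(n^4 log n).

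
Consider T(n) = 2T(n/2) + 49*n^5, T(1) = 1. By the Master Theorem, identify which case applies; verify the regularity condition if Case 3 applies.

a=2, b=2, f(n)=49*n^5.
log_2(2) = 1 < 5.
f(n) = Omega(n^(1+epsilon)) for some epsilon > 0, so Case 3 is the candidate.
Regularity: a*f(n/b) = 2*49*(n/2)^5 = (2/32)*49*n^5 <= c*f(n) with c = 2/32 < 1. Satisfied.
Case 3: T(n) = Theta(n^5).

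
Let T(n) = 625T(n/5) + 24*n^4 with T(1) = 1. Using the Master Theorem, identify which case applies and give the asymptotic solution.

a=625, b=5, f(n)=24*n^4.
log_5(625) = 4, so n^(log_b(a)) = n^4.
f(n) = Theta(n^4), so Case 2 applies.
T(n) = Theta(n^4 log n).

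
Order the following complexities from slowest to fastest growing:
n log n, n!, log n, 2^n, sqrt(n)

Ordered by growth rate: log n < sqrt(n) < n log n < 2^n < n!.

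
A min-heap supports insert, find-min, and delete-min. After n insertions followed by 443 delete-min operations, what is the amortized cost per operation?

Insert takes O(log n) worst case. Delete-min takes O(log n). Over a sequence of n inserts and 443 delete-mins, total cost is O((n + 443) log n). Amortized per operation: O(log n).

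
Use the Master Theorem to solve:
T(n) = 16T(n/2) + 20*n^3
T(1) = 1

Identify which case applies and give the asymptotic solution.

a=16, b=2, f(n)=20*n^3.
log_2(16) = 4 > 3.
Since f(n) = O(n^3) is polynomially smaller than n^4, Case 1 applies.
T(n) = Theta(n^4).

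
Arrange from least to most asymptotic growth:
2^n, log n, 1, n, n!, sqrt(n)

Ordered by growth rate: 1 < log n < sqrt(n) < n < 2^n < n!.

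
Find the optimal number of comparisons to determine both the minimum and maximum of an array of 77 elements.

Naive approach: 152 comparisons (76 for max + 76 for min).
Optimal: Compare elements in pairs first (floor(n/2) = 38 comparisons), then find max among winners and min among losers (38 comparisons each).
Total: ceil(3n/2) - 2 = 114 comparisons. An adversary argument shows this is also a lower bound.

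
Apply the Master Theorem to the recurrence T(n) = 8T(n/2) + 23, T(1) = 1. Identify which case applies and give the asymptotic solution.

a=8, b=2, f(n)=23.
log_2(8) = 3 > 0.
Since f(n) = O(n^0) is polynomially smaller than n^3, Case 1 applies.
T(n) = Theta(n^3).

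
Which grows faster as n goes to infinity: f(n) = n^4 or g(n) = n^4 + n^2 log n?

f(n) = n^4 and g(n) = n^4 + n^2 log n are Theta of each other: the lower-order n^2 log n term is o(n^4); both are Theta(n^4).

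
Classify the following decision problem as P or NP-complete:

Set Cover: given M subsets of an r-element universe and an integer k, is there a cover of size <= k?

This problem is NP-complete: one of Karp's 21 NP-complete problems (with k part of the input).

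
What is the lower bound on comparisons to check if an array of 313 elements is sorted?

To verify 313 elements are sorted, we must compare each consecutive pair. Skipping any pair allows an adversary to swap them. Therefore 312 comparisons are necessary and sufficient.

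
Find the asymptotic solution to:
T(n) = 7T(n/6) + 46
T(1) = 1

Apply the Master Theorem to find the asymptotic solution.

a=7, b=6, f(n)=46. log_6(7) = 1.086. Case 1 of Master Theorem: T(n) = O(n^1.086).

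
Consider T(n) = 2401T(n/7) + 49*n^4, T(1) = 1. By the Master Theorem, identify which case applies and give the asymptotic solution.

a=2401, b=7, f(n)=49*n^4.
log_7(2401) = 4, so n^(log_b(a)) = n^4.
f(n) = Theta(n^4), so Case 2 applies.
T(n) = Theta(n^4 log n).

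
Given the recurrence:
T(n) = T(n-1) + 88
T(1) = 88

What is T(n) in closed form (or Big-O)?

Unrolling: T(n) = T(n-1) + 88 = T(n-2) + 2*88 = ... = T(1) + (n-1)*88 = 88 + (n-1)*88 = 88n.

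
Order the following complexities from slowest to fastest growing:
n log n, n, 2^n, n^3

Ordered by growth rate: n < n log n < n^3 < 2^n.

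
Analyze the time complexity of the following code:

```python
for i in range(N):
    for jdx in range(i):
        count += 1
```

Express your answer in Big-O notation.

Time complexity: O(n^2).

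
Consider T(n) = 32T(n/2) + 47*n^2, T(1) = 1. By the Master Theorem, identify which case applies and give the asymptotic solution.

a=32, b=2, f(n)=47*n^2.
log_2(32) = 5 > 2.
Since f(n) = O(n^2) is polynomially smaller than n^5, Case 1 applies.
T(n) = Theta(n^5).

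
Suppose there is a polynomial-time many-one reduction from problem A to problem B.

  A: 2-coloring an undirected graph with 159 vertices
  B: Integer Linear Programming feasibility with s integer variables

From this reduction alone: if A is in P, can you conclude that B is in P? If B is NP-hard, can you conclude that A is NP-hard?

A poly-time reduction A <=_p B transfers tractability DOWN (B easy => A easy) and hardness UP (A hard => B hard), not the reverse.
From A in P, the reduction alone does NOT give B in P: any problem in P trivially reduces to SAT, yet SAT is not known to be in P.
From B NP-hard, the reduction alone does NOT give A NP-hard: again, easy problems reduce to hard ones.
(Here in fact A is P and B is NP-complete.)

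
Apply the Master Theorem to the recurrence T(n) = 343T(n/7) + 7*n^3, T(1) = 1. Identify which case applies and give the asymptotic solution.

a=343, b=7, f(n)=7*n^3.
log_7(343) = 3, so n^(log_b(a)) = n^3.
f(n) = Theta(n^3), so Case 2 applies.
T(n) = Theta(n^3 log n).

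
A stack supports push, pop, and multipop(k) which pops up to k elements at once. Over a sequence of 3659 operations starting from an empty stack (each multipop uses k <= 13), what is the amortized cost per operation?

Each element is pushed exactly once and popped at most once (whether by pop or as part of a multipop). So the total number of individual pops over the whole sequence is at most the number of pushes, which is at most 3659. Total work <= 2 * 3659, hence O(1) amortized per operation.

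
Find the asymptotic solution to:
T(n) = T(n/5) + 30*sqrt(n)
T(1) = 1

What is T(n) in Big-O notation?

Each level contributes sqrt(n/5^k). Geometric series with ratio 1/sqrt(5) < 1 sums to O(sqrt(n)).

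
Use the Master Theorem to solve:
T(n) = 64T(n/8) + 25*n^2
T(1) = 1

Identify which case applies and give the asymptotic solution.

a=64, b=8, f(n)=25*n^2.
log_8(64) = 2, so n^(log_b(a)) = n^2.
f(n) = Theta(n^2), so Case 2 applies.
T(n) = Theta(n^2 log n).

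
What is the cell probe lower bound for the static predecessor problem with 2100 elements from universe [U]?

The Patrascu-Thorup lower bound shows any data structure on n = 2100 elements using O(n * polylog(n)) space requires Omega(log log U) query time. van Emde Boas trees achieve O(log log U) with O(U) space.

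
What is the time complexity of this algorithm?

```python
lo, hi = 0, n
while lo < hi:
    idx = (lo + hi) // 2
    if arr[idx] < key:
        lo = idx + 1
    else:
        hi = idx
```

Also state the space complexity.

Time complexity: O(log n).
Space complexity: O(1).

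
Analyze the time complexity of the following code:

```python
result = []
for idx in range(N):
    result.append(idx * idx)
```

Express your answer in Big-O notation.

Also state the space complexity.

Time complexity: O(n).
Space complexity: O(n).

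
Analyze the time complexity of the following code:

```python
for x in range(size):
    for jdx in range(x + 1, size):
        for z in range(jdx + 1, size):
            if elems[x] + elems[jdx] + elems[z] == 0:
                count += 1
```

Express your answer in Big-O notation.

Time complexity: O(n^3).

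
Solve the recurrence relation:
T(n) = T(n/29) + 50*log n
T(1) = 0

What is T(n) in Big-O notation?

Each of the log_29(n) levels adds O(log n). T(n) = O(log^2 n).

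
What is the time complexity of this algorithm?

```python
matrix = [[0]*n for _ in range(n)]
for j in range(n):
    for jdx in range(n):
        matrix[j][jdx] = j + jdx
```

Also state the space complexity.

Time complexity: O(n^2).
Space complexity: O(n^2).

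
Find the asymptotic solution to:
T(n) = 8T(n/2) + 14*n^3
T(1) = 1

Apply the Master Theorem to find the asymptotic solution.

a=8, b=2, f(n)=14*n^3. log_2(8) = 3. Case 2: T(n) = O(n^3 log n).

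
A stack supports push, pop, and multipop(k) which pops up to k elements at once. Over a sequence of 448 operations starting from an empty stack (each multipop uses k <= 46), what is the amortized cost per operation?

Each element is pushed exactly once and popped at most once (whether by pop or as part of a multipop). So the total number of individual pops over the whole sequence is at most the number of pushes, which is at most 448. Total work <= 2 * 448, hence O(1) amortized per operation.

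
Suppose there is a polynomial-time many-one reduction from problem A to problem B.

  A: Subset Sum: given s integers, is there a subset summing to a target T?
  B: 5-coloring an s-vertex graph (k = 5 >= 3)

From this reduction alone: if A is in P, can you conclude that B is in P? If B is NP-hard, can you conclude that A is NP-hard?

A poly-time reduction A <=_p B transfers tractability DOWN (B easy => A easy) and hardness UP (A hard => B hard), not the reverse.
From A in P, the reduction alone does NOT give B in P: any problem in P trivially reduces to SAT, yet SAT is not known to be in P.
From B NP-hard, the reduction alone does NOT give A NP-hard: again, easy problems reduce to hard ones.
(Here in fact A is NP-complete and B is NP-complete.)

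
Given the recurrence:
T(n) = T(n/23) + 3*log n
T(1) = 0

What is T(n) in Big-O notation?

Each of the log_23(n) levels adds O(log n). T(n) = O(log^2 n).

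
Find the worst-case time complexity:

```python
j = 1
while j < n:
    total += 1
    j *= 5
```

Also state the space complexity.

Time complexity: O(log n).
Space complexity: O(1).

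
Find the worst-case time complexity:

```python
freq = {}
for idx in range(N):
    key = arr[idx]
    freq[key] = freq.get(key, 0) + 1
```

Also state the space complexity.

Time complexity: O(n).
Space complexity: O(n).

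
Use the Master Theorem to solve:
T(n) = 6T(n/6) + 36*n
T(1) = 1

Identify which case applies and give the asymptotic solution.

a=6, b=6, f(n)=36*n.
log_6(6) = 1, so n^(log_b(a)) = n.
f(n) = Theta(n), so Case 2 applies.
T(n) = Theta(n log n).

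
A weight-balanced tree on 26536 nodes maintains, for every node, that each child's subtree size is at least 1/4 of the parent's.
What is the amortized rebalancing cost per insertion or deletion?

With balance ratio 1/4, tree height is O(log_{4/1}(26536)) = O(log n). A rebalance at a node of size s costs O(s) but requires Omega(s) updates in that subtree to retrigger. Summed over the O(log n) ancestors of the touched leaf, amortized rebalancing is O(log n).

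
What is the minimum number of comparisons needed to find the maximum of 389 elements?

Finding the maximum requires 388 comparisons. Each comparison eliminates exactly one candidate. With 389 candidates, we need 388 eliminations.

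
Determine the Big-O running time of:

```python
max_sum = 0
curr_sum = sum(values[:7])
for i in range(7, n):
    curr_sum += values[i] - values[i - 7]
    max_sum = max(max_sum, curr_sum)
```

Time complexity: O(n).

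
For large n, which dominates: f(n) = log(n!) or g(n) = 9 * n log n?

f(n) = log(n!) and g(n) = 9 * n log n are Theta of each other: Stirling: log(n!) = n log n - n + O(log n) = Theta(n log n); the constant 9 doesn't change the Theta class.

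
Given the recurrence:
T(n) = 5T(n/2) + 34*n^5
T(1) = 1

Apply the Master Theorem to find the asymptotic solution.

a=5, b=2, f(n)=34*n^5. log_2(5) = 2.322 < 5. Case 3: T(n) = O(n^5).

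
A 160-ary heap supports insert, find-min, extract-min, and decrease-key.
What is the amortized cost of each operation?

The 160-ary heap has height O(log_160 n). Insert sifts up: O(log_160 n). Find-min reads the root: O(1). Extract-min sifts down comparing 160 children per level: O(160 * log_160 n). Decrease-key sifts up: O(log_160 n).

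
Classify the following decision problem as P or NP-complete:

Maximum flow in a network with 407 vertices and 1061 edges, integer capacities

This problem is in P: Edmonds-Karp / push-relabel run in polynomial time.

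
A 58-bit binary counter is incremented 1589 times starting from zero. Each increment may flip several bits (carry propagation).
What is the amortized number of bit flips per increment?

Bit i flips on every 2^i-th increment, so over 1589 increments bit i flips floor(1589/2^i) times. Summing over i: total flips < 2 * 1589. Amortized: < 2 = O(1) per increment.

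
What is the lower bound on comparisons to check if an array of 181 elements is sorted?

To verify 181 elements are sorted, we must compare each consecutive pair. Skipping any pair allows an adversary to swap them. Therefore 180 comparisons are necessary and sufficient.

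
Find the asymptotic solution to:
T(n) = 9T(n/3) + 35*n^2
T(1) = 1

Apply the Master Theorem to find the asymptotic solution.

a=9, b=3, f(n)=35*n^2. log_3(9) = 2. Case 2: T(n) = O(n^2 log n).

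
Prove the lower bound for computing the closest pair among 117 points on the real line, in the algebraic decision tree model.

Reduction from element distinctness: given 117 reals, the closest-pair distance is 0 iff two are equal. Element distinctness has an Omega(n log n) lower bound in the algebraic decision tree model (Ben-Or). Therefore closest pair on a line also requires Omega(n log n). Sorting then a linear scan achieves this.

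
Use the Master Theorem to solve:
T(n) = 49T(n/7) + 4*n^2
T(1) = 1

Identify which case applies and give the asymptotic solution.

a=49, b=7, f(n)=4*n^2.
log_7(49) = 2, so n^(log_b(a)) = n^2.
f(n) = Theta(n^2), so Case 2 applies.
T(n) = Theta(n^2 log n).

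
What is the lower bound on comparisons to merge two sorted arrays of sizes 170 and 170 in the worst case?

Adversary: with |170 - 170| <= 1 the inputs can be fully interleaved so that every adjacent pair in the merged output comes from different arrays. Then each of the 339 adjacent pairs must be directly compared, or the algorithm cannot determine their relative order. Standard merge meets this bound.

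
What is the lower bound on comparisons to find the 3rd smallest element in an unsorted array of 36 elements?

Finding the 3rd smallest of 36 elements requires Omega(n) comparisons. Every element must participate in at least one comparison; otherwise it could be the 3rd smallest.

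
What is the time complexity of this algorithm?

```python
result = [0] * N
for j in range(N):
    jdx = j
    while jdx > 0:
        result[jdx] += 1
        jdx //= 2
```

Time complexity: O(n log n).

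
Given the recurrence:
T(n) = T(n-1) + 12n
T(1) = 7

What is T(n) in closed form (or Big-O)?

Unrolling: T(n) = 7 + 12*(2 + 3 + ... + n) = 7 + 12*(n(n+1)/2 - 1) = O(n^2).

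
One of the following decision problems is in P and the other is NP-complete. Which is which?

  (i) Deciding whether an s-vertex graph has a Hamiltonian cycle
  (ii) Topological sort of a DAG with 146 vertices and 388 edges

(i) is NP-complete: one of Karp's 21 NP-complete problems.
(ii) is P: DFS-based topological sort runs in O(V+E).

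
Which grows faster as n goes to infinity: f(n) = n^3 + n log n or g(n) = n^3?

f(n) = n^3 + n log n and g(n) = n^3 are Theta of each other: the lower-order n log n term is o(n^3); both are Theta(n^3).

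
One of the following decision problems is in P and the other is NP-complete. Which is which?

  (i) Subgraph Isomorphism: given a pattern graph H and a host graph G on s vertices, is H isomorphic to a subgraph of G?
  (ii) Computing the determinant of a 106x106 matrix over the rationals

(i) is NP-complete: generalizes Clique and Hamiltonian Path (pattern size is part of the input).
(ii) is P: Gaussian elimination runs in O(n^3).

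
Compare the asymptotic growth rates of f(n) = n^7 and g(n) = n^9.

g(n) = n^9 grows faster: n^9/n^7 = n^2 -> infinity.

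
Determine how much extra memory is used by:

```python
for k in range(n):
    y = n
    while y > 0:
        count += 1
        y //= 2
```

Space complexity: O(1).
Only a constant amount of auxiliary storage is used; nothing grows with n.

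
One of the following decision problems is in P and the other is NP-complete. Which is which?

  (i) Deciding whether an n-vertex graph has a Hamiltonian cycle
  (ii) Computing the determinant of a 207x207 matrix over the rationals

(i) is NP-complete: one of Karp's 21 NP-complete problems.
(ii) is P: Gaussian elimination runs in O(n^3).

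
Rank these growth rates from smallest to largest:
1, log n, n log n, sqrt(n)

Ordered by growth rate: 1 < log n < sqrt(n) < n log n.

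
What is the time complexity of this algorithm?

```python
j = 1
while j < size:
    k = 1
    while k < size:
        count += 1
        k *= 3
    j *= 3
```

Time complexity: O(log^2 n).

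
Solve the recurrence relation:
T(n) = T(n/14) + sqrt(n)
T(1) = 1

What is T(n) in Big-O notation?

Each level contributes sqrt(n/14^k). Geometric series with ratio 1/sqrt(14) < 1 sums to O(sqrt(n)).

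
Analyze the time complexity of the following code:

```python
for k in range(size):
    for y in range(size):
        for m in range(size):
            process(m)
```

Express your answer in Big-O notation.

Time complexity: O(n^3).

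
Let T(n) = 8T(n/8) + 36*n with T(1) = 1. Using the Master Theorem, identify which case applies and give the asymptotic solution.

a=8, b=8, f(n)=36*n.
log_8(8) = 1, so n^(log_b(a)) = n.
f(n) = Theta(n), so Case 2 applies.
T(n) = Theta(n log n).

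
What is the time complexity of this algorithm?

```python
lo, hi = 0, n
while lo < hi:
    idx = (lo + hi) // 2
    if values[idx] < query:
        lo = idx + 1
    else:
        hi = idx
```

Time complexity: O(log n).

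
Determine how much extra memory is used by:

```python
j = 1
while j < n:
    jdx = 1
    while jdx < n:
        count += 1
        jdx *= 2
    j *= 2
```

Space complexity: O(1).
Only a constant amount of auxiliary storage is used; nothing grows with n.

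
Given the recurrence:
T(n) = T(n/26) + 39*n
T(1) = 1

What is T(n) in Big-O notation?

Geometric series: 39*n*(1 + 1/26 + 1/26^2 + ...) = O(n). T(n) = O(n).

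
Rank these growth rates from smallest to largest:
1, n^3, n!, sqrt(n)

Ordered by growth rate: 1 < sqrt(n) < n^3 < n!.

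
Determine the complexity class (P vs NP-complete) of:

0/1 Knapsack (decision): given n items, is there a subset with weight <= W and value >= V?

This problem is NP-complete: reduces from Subset Sum.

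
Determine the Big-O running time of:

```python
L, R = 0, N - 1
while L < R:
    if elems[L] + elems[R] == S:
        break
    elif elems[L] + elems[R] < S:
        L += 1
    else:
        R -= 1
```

Time complexity: O(n).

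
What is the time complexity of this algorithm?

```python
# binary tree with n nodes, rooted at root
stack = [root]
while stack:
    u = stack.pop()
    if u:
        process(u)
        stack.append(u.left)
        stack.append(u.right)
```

Time complexity: O(n).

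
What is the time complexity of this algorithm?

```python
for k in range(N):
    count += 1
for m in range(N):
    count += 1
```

Time complexity: O(n).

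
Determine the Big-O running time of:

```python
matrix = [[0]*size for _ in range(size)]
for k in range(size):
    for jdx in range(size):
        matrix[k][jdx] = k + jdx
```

Time complexity: O(n^2).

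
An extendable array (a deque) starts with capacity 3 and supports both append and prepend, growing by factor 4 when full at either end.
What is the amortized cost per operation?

Growth at either end copies all elements; capacities form a geometric sequence with ratio 4, so total copy cost over n operations is O(n) (two geometric series). Amortized O(1).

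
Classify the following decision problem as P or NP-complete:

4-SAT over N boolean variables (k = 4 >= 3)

This problem is NP-complete: 3-SAT is NP-complete (Cook-Levin); k-SAT for k>=3 reduces from 3-SAT.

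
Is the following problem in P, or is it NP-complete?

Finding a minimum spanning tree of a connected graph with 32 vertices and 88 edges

This problem is in P: Kruskal's / Prim's algorithms run in polynomial time.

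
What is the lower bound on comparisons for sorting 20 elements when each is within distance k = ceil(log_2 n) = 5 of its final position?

Partition the 20 positions into floor(n/k) blocks of k = 5 consecutive positions; any permutation within a block keeps every element within k of its final position, so there are at least (k!)^(n/k) distinguishable inputs. Lower bound: log_2((k!)^(n/k)) = (n/k) * log_2(k!) = Theta(n log k); with k = ceil(log_2 n), this is Omega(n log log n).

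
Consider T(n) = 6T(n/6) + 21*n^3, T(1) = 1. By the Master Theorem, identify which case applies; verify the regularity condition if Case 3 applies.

a=6, b=6, f(n)=21*n^3.
log_6(6) = 1 < 3.
f(n) = Omega(n^(1+epsilon)) for some epsilon > 0, so Case 3 is the candidate.
Regularity: a*f(n/b) = 6*21*(n/6)^3 = (6/216)*21*n^3 <= c*f(n) with c = 6/216 < 1. Satisfied.
Case 3: T(n) = Theta(n^3).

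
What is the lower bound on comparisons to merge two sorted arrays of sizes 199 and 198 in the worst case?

Adversary: with |199 - 198| <= 1 the inputs can be fully interleaved so that every adjacent pair in the merged output comes from different arrays. Then each of the 396 adjacent pairs must be directly compared, or the algorithm cannot determine their relative order. Standard merge meets this bound.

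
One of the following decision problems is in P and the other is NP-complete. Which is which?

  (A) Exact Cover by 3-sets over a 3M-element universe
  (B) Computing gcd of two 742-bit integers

(A) is NP-complete: one of Karp's 21 NP-complete problems.
(B) is P: the Euclidean algorithm runs in polynomial time in the bit-length.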